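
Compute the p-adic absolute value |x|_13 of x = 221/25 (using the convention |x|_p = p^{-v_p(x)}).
|221/25|_13 = 1/13

Step 1 — compute v_13(x) by factoring powers of 13 out of the numerator and denominator: v_13(221/25) = 1. Step 2 — apply |x|_p = p^{-v_p(x)} = 13^{-1} = 1/13.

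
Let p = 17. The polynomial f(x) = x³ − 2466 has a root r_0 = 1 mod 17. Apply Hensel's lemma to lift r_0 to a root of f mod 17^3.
r_2 = 1497 (mod 4913)

Hensel: r_{i+1} = r_i − f(r_i)/f′(r_i) mod 17^{i+2}, where f′(x) = 3x². Iterate:
  r_0 = 1 (mod 17)
  r_1 = 52 (mod 289)
  r_2 = 1497 (mod 4913)
Final: r = 1497 with f(r) ≡ 0 mod 17^3.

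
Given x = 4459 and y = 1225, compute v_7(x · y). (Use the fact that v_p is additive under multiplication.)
v_7(5462275) = 5

v_p(x) = 3 (factor: 4459 = 7^3 · 13); v_p(y) = 2 (factor: 1225 = 7^2 · 25). Additivity: v_p(xy) = v_p(x) + v_p(y) = 3 + 2 = 5. (Direct check: xy = 5462275 = 7^5 · (325).)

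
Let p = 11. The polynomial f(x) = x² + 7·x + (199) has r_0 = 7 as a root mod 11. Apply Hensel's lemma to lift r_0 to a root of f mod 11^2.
r_1 = 62 (mod 121)

Hensel: r_{i+1} = r_i − f(r_i)·(f′(r_i))^{-1} mod 11^{i+2}, f′(x) = 2x + 7. Iterate:
  r_0 = 7 (mod 11)
  r_1 = 62 (mod 121)
Final: r = 62 satisfies f(r) ≡ 0 mod 11^2.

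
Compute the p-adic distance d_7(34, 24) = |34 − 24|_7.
d_7(34, 24) = 1

Step 1 — x − y = 34 − 24 = 10. Step 2 — v_7(10) = 0 (factor: 10 = (7^0 · 10); the sign does not affect v_p). Step 3 — |x − y|_7 = 7^{0} = 1.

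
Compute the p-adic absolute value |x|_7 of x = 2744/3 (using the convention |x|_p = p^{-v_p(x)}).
|2744/3|_7 = 1/343

Step 1 — compute v_7(x) by factoring powers of 7 out of the numerator and denominator: v_7(2744/3) = 3. Step 2 — apply |x|_p = p^{-v_p(x)} = 7^{-3} = 1/343.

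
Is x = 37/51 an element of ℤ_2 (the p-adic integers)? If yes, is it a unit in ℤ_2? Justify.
x ∈ ℤ_2^× (unit); v_2(x) = 0

ℤ_2 = {x ∈ ℚ_2 : v_2(x) ≥ 0} and ℤ_2^× = {x ∈ ℤ_2 : v_2(x) = 0}. Here v_2(37/51) = v_2(num) − v_2(den) = 0; compare against these criteria.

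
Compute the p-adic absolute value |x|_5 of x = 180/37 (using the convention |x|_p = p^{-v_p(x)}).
|180/37|_5 = 1/5

Step 1 — compute v_5(x) by factoring powers of 5 out of the numerator and denominator: v_5(180/37) = 1. Step 2 — apply |x|_p = p^{-v_p(x)} = 5^{-1} = 1/5.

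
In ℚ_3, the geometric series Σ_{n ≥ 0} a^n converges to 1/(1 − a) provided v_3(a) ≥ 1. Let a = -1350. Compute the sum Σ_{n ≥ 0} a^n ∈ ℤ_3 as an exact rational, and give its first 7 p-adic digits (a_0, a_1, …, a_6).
Σ a^n = 1/(1 − a) = 1/1351;  first 7 digits = (1, 0, 0, 1, 1, 0, 2)

v_3(a) = 3 ≥ 1, so the series converges in ℤ_3 to 1/(1 − a) = 1/(1 − (-1350)) = 1/1351. Expand this rational in ℤ_3: compute digits iteratively via d_i = x_i mod 3, x_{i+1} = (x_i − d_i)/3. The first 7 digits are (1, 0, 0, 1, 1, 0, 2).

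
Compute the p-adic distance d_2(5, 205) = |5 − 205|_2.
d_2(5, 205) = 1/8

Step 1 — x − y = 5 − 205 = -200. Step 2 — v_2(-200) = 3 (factor: -200 = −(2^3 · 25); the sign does not affect v_p). Step 3 — |x − y|_2 = 2^{-3} = 1/8.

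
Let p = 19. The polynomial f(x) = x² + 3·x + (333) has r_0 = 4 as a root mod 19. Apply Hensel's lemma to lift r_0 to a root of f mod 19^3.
r_2 = 4336 (mod 6859)

Hensel: r_{i+1} = r_i − f(r_i)·(f′(r_i))^{-1} mod 19^{i+2}, f′(x) = 2x + 3. Iterate:
  r_0 = 4 (mod 19)
  r_1 = 4 (mod 361)
  r_2 = 4336 (mod 6859)
Final: r = 4336 satisfies f(r) ≡ 0 mod 19^3.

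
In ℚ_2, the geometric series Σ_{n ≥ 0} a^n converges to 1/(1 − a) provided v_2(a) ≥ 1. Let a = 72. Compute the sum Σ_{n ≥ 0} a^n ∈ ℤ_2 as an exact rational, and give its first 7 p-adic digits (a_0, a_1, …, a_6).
Σ a^n = 1/(1 − a) = -1/71;  first 7 digits = (1, 0, 0, 1, 0, 0, 0)

v_2(a) = 3 ≥ 1, so the series converges in ℤ_2 to 1/(1 − a) = 1/(1 − 72) = -1/71. Expand this rational in ℤ_2: compute digits iteratively via d_i = x_i mod 2, x_{i+1} = (x_i − d_i)/2. The first 7 digits are (1, 0, 0, 1, 0, 0, 0).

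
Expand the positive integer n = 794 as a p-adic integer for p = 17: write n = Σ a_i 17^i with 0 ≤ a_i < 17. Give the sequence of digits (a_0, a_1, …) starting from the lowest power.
(a_0, a_1, …) = (12, 12, 2)

Repeated division by 17 gives the digits low-to-high: 794 = 12 + 12·17^1 + 2·17^2. Digit sequence: (12, 12, 2).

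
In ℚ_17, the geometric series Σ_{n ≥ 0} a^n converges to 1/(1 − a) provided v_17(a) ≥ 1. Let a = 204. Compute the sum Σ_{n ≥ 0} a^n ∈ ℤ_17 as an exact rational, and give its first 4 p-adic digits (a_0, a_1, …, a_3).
Σ a^n = 1/(1 − a) = -1/203;  first 4 digits = (1, 12, 8, 2)

v_17(a) = 1 ≥ 1, so the series converges in ℤ_17 to 1/(1 − a) = 1/(1 − 204) = -1/203. Expand this rational in ℤ_17: compute digits iteratively via d_i = x_i mod 17, x_{i+1} = (x_i − d_i)/17. The first 4 digits are (1, 12, 8, 2).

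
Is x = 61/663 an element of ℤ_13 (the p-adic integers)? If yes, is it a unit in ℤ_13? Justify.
x ∉ ℤ_13 (v_13(x) = -1 < 0)

ℤ_13 = {x ∈ ℚ_13 : v_13(x) ≥ 0} and ℤ_13^× = {x ∈ ℤ_13 : v_13(x) = 0}. Here v_13(61/663) = v_13(num) − v_13(den) = -1; compare against these criteria.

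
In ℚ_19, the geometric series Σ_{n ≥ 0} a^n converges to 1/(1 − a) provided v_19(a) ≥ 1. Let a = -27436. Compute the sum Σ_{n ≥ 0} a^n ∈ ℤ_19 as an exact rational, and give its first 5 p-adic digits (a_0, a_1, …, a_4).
Σ a^n = 1/(1 − a) = 1/27437;  first 5 digits = (1, 0, 0, 15, 18)

v_19(a) = 3 ≥ 1, so the series converges in ℤ_19 to 1/(1 − a) = 1/(1 − (-27436)) = 1/27437. Expand this rational in ℤ_19: compute digits iteratively via d_i = x_i mod 19, x_{i+1} = (x_i − d_i)/19. The first 5 digits are (1, 0, 0, 15, 18).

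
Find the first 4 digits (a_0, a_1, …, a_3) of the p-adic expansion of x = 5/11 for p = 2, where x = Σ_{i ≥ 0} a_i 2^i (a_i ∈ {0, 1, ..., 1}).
(a_0, …, a_3) = (1, 1, 1, 1)

v_2(5/11) = 0 (numerator and denominator both coprime to 2), so x ∈ ℤ_2^×. Compute digits iteratively via a_i = x_i mod 2, x_{i+1} = (x_i − a_i)/2, with x_0 = x:
  x_0 = 5/11;  a_0 = 1;  x_1 = (x_0 − 1)/2 = -3/11
  x_1 = -3/11;  a_1 = 1;  x_2 = (x_1 − 1)/2 = -7/11
  x_2 = -7/11;  a_2 = 1;  x_3 = (x_2 − 1)/2 = -9/11
  x_3 = -9/11;  a_3 = 1;  x_4 = (x_3 − 1)/2 = -10/11
Digits: (1, 1, 1, 1).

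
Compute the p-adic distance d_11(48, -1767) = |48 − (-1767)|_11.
d_11(48, -1767) = 1/121

Step 1 — x − y = 48 − (-1767) = 1815. Step 2 — v_11(1815) = 2 (factor: 1815 = (11^2 · 15); the sign does not affect v_p). Step 3 — |x − y|_11 = 11^{-2} = 1/121.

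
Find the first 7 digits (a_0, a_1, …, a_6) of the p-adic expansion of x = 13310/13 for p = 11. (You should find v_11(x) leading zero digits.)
(a_0, …, a_6) = (0, 0, 0, 5, 3, 9, 0)

v_11(13310/13) = 3, so a_0 = ... = a_2 = 0. Factor out: x = 11^3 · u with u = 10/13 a unit in ℤ_11. Expand u iteratively via a_{v+i} = u_i mod 11, u_{i+1} = (u_i − a_{v+i})/11:
  u_0 = 10/13;  a_3 = 5;  u_1 = (u_0 − 5)/11 = -5/13
  u_1 = -5/13;  a_4 = 3;  u_2 = (u_1 − 3)/11 = -4/13
  u_2 = -4/13;  a_5 = 9;  u_3 = (u_2 − 9)/11 = -11/13
  u_3 = -11/13;  a_6 = 0;  u_4 = (u_3 − 0)/11 = -1/13
Digits: (0, 0, 0, 5, 3, 9, 0).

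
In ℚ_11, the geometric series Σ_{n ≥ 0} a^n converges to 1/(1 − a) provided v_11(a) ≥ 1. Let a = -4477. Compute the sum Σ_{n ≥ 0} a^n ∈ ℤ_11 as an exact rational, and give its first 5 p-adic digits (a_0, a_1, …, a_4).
Σ a^n = 1/(1 − a) = 1/4478;  first 5 digits = (1, 0, 7, 7, 4)

v_11(a) = 2 ≥ 1, so the series converges in ℤ_11 to 1/(1 − a) = 1/(1 − (-4477)) = 1/4478. Expand this rational in ℤ_11: compute digits iteratively via d_i = x_i mod 11, x_{i+1} = (x_i − d_i)/11. The first 5 digits are (1, 0, 7, 7, 4).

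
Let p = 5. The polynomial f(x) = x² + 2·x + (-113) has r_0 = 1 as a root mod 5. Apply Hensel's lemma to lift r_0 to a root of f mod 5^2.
r_1 = 16 (mod 25)

Hensel: r_{i+1} = r_i − f(r_i)·(f′(r_i))^{-1} mod 5^{i+2}, f′(x) = 2x + 2. Iterate:
  r_0 = 1 (mod 5)
  r_1 = 16 (mod 25)
Final: r = 16 satisfies f(r) ≡ 0 mod 5^2.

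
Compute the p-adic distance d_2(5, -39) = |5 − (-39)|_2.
d_2(5, -39) = 1/4

Step 1 — x − y = 5 − (-39) = 44. Step 2 — v_2(44) = 2 (factor: 44 = (2^2 · 11); the sign does not affect v_p). Step 3 — |x − y|_2 = 2^{-2} = 1/4.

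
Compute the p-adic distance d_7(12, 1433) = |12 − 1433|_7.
d_7(12, 1433) = 1/49

Step 1 — x − y = 12 − 1433 = -1421. Step 2 — v_7(-1421) = 2 (factor: -1421 = −(7^2 · 29); the sign does not affect v_p). Step 3 — |x − y|_7 = 7^{-2} = 1/49.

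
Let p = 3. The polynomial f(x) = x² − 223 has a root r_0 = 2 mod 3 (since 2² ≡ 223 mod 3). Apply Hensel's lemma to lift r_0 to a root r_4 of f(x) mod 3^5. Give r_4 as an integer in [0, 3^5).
r_4 = 41 (mod 243)

Hensel's recurrence: r_{i+1} = r_i − f(r_i)·(f′(r_i))^{-1} mod 3^{i+2}, with f′(x) = 2x. Iterate:
  r_0 = 2 (mod 3)
  r_1 = 5 (mod 9)
  r_2 = 14 (mod 27)
  r_3 = 41 (mod 81)
  r_4 = 41 (mod 243)
Final: r_4 = 41, and one checks f(r_4) ≡ 0 mod 3^5.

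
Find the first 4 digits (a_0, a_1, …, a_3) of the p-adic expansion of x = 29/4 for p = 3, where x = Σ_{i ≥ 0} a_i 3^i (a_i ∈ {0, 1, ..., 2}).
(a_0, …, a_3) = (2, 1, 1, 2)

v_3(29/4) = 0 (numerator and denominator both coprime to 3), so x ∈ ℤ_3^×. Compute digits iteratively via a_i = x_i mod 3, x_{i+1} = (x_i − a_i)/3, with x_0 = x:
  x_0 = 29/4;  a_0 = 2;  x_1 = (x_0 − 2)/3 = 7/4
  x_1 = 7/4;  a_1 = 1;  x_2 = (x_1 − 1)/3 = 1/4
  x_2 = 1/4;  a_2 = 1;  x_3 = (x_2 − 1)/3 = -1/4
  x_3 = -1/4;  a_3 = 2;  x_4 = (x_3 − 2)/3 = -3/4
Digits: (2, 1, 1, 2).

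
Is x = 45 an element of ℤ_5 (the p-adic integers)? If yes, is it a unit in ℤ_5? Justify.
x ∈ ℤ_5 but not a unit; v_5(x) = 1 > 0

ℤ_5 = {x ∈ ℚ_5 : v_5(x) ≥ 0} and ℤ_5^× = {x ∈ ℤ_5 : v_5(x) = 0}. Here v_5(45) = v_5(num) − v_5(den) = 1; compare against these criteria.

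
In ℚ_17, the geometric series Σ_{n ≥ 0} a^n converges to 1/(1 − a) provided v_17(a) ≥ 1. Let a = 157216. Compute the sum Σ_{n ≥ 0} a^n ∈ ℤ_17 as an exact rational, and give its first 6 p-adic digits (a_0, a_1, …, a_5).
Σ a^n = 1/(1 − a) = -1/157215;  first 6 digits = (1, 0, 0, 15, 1, 0)

v_17(a) = 3 ≥ 1, so the series converges in ℤ_17 to 1/(1 − a) = 1/(1 − 157216) = -1/157215. Expand this rational in ℤ_17: compute digits iteratively via d_i = x_i mod 17, x_{i+1} = (x_i − d_i)/17. The first 6 digits are (1, 0, 0, 15, 1, 0).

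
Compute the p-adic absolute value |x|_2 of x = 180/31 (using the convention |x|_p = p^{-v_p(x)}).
|180/31|_2 = 1/4

Step 1 — compute v_2(x) by factoring powers of 2 out of the numerator and denominator: v_2(180/31) = 2. Step 2 — apply |x|_p = p^{-v_p(x)} = 2^{-2} = 1/4.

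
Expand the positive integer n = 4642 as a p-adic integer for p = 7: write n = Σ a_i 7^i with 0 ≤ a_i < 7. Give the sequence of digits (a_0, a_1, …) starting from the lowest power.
(a_0, a_1, …) = (1, 5, 3, 6, 1)

Repeated division by 7 gives the digits low-to-high: 4642 = 1 + 5·7^1 + 3·7^2 + 6·7^3 + 1·7^4. Digit sequence: (1, 5, 3, 6, 1).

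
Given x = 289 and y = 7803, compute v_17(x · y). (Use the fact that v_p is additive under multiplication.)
v_17(2255067) = 4

v_p(x) = 2 (factor: 289 = 17^2 · 1); v_p(y) = 2 (factor: 7803 = 17^2 · 27). Additivity: v_p(xy) = v_p(x) + v_p(y) = 2 + 2 = 4. (Direct check: xy = 2255067 = 17^4 · (27).)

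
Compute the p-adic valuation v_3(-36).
v_3(-36) = 2

v_3(n) is the largest exponent k such that 3^k divides n. Factor out: -36 = -3^2 · 4. (Sign doesn't affect v_p.) So v_3(-36) = 2.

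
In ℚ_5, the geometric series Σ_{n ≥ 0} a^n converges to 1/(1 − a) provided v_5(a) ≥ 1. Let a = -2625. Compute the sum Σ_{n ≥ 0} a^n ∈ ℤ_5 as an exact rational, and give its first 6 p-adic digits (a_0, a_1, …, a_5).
Σ a^n = 1/(1 − a) = 1/2626;  first 6 digits = (1, 0, 0, 4, 0, 4)

v_5(a) = 3 ≥ 1, so the series converges in ℤ_5 to 1/(1 − a) = 1/(1 − (-2625)) = 1/2626. Expand this rational in ℤ_5: compute digits iteratively via d_i = x_i mod 5, x_{i+1} = (x_i − d_i)/5. The first 6 digits are (1, 0, 0, 4, 0, 4).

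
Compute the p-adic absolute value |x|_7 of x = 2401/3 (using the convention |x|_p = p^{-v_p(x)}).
|2401/3|_7 = 1/2401

Step 1 — compute v_7(x) by factoring powers of 7 out of the numerator and denominator: v_7(2401/3) = 4. Step 2 — apply |x|_p = p^{-v_p(x)} = 7^{-4} = 1/2401.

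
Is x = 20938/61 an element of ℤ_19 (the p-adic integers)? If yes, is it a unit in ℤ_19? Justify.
x ∈ ℤ_19 but not a unit; v_19(x) = 2 > 0

ℤ_19 = {x ∈ ℚ_19 : v_19(x) ≥ 0} and ℤ_19^× = {x ∈ ℤ_19 : v_19(x) = 0}. Here v_19(20938/61) = v_19(num) − v_19(den) = 2; compare against these criteria.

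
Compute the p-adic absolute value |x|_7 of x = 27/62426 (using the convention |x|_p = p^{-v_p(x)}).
|27/62426|_7 = 2401

Step 1 — compute v_7(x) by factoring powers of 7 out of the numerator and denominator: v_7(27/62426) = -4. Step 2 — apply |x|_p = p^{-v_p(x)} = 7^{4} = 2401.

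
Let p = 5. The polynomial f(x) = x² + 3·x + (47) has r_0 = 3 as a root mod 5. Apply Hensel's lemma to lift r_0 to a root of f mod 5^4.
r_3 = 568 (mod 625)

Hensel: r_{i+1} = r_i − f(r_i)·(f′(r_i))^{-1} mod 5^{i+2}, f′(x) = 2x + 3. Iterate:
  r_0 = 3 (mod 5)
  r_1 = 18 (mod 25)
  r_2 = 68 (mod 125)
  r_3 = 568 (mod 625)
Final: r = 568 satisfies f(r) ≡ 0 mod 5^4.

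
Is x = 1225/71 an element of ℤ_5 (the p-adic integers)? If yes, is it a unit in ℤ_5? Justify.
x ∈ ℤ_5 but not a unit; v_5(x) = 2 > 0

ℤ_5 = {x ∈ ℚ_5 : v_5(x) ≥ 0} and ℤ_5^× = {x ∈ ℤ_5 : v_5(x) = 0}. Here v_5(1225/71) = v_5(num) − v_5(den) = 2; compare against these criteria.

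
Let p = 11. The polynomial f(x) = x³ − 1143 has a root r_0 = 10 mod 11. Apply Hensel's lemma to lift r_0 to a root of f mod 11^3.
r_2 = 1308 (mod 1331)

Hensel: r_{i+1} = r_i − f(r_i)/f′(r_i) mod 11^{i+2}, where f′(x) = 3x². Iterate:
  r_0 = 10 (mod 11)
  r_1 = 98 (mod 121)
  r_2 = 1308 (mod 1331)
Final: r = 1308 with f(r) ≡ 0 mod 11^3.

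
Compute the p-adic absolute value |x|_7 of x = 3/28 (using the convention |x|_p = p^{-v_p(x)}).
|3/28|_7 = 7

Step 1 — compute v_7(x) by factoring powers of 7 out of the numerator and denominator: v_7(3/28) = -1. Step 2 — apply |x|_p = p^{-v_p(x)} = 7^{1} = 7.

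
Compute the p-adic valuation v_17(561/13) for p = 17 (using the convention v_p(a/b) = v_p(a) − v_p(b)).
v_17(561/13) = 1

Factor powers of 17 from the numerator and denominator of the reduced fraction: 561 = 17^1 · 33 and 13 = 17^0 · 13. Apply v_p(a/b) = v_p(a) − v_p(b): v_17(561/13) = 1 − 0 = 1.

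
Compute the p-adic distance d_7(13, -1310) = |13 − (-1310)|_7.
d_7(13, -1310) = 1/49

Step 1 — x − y = 13 − (-1310) = 1323. Step 2 — v_7(1323) = 2 (factor: 1323 = (7^2 · 27); the sign does not affect v_p). Step 3 — |x − y|_7 = 7^{-2} = 1/49.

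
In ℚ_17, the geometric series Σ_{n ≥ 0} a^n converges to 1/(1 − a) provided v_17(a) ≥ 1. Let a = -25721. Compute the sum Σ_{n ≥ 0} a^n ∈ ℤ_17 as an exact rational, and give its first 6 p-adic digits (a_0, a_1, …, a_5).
Σ a^n = 1/(1 − a) = 1/25722;  first 6 digits = (1, 0, 13, 11, 15, 6)

v_17(a) = 2 ≥ 1, so the series converges in ℤ_17 to 1/(1 − a) = 1/(1 − (-25721)) = 1/25722. Expand this rational in ℤ_17: compute digits iteratively via d_i = x_i mod 17, x_{i+1} = (x_i − d_i)/17. The first 6 digits are (1, 0, 13, 11, 15, 6).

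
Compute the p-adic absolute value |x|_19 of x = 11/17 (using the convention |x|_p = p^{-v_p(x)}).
|11/17|_19 = 1

Step 1 — compute v_19(x) by factoring powers of 19 out of the numerator and denominator: v_19(11/17) = 0. Step 2 — apply |x|_p = p^{-v_p(x)} = 19^{0} = 1.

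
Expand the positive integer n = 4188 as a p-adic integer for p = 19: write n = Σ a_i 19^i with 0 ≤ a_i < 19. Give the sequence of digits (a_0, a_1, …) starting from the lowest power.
(a_0, a_1, …) = (8, 11, 11)

Repeated division by 19 gives the digits low-to-high: 4188 = 8 + 11·19^1 + 11·19^2. Digit sequence: (8, 11, 11).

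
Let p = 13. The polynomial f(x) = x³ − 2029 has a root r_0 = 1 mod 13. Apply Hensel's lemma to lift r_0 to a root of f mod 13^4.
r_3 = 677 (mod 28561)

Hensel: r_{i+1} = r_i − f(r_i)/f′(r_i) mod 13^{i+2}, where f′(x) = 3x². Iterate:
  r_0 = 1 (mod 13)
  r_1 = 1 (mod 169)
  r_2 = 677 (mod 2197)
  r_3 = 677 (mod 28561)
Final: r = 677 with f(r) ≡ 0 mod 13^4.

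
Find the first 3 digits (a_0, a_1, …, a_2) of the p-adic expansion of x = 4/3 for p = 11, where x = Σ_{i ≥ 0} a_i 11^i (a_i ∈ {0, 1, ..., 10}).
(a_0, …, a_2) = (5, 7, 3)

v_11(4/3) = 0 (numerator and denominator both coprime to 11), so x ∈ ℤ_11^×. Compute digits iteratively via a_i = x_i mod 11, x_{i+1} = (x_i − a_i)/11, with x_0 = x:
  x_0 = 4/3;  a_0 = 5;  x_1 = (x_0 − 5)/11 = -1/3
  x_1 = -1/3;  a_1 = 7;  x_2 = (x_1 − 7)/11 = -2/3
  x_2 = -2/3;  a_2 = 3;  x_3 = (x_2 − 3)/11 = -1/3
Digits: (5, 7, 3).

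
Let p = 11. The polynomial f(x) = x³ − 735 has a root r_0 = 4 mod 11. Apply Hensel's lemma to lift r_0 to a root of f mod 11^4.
r_3 = 3832 (mod 14641)

Hensel: r_{i+1} = r_i − f(r_i)/f′(r_i) mod 11^{i+2}, where f′(x) = 3x². Iterate:
  r_0 = 4 (mod 11)
  r_1 = 81 (mod 121)
  r_2 = 1170 (mod 1331)
  r_3 = 3832 (mod 14641)
Final: r = 3832 with f(r) ≡ 0 mod 11^4.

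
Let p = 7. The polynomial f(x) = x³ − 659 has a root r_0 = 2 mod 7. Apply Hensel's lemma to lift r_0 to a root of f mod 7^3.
r_2 = 289 (mod 343)

Hensel: r_{i+1} = r_i − f(r_i)/f′(r_i) mod 7^{i+2}, where f′(x) = 3x². Iterate:
  r_0 = 2 (mod 7)
  r_1 = 44 (mod 49)
  r_2 = 289 (mod 343)
Final: r = 289 with f(r) ≡ 0 mod 7^3.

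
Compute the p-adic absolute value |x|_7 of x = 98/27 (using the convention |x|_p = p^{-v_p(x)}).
|98/27|_7 = 1/49

Step 1 — compute v_7(x) by factoring powers of 7 out of the numerator and denominator: v_7(98/27) = 2. Step 2 — apply |x|_p = p^{-v_p(x)} = 7^{-2} = 1/49.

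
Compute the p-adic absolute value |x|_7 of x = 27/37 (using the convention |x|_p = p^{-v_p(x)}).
|27/37|_7 = 1

Step 1 — compute v_7(x) by factoring powers of 7 out of the numerator and denominator: v_7(27/37) = 0. Step 2 — apply |x|_p = p^{-v_p(x)} = 7^{0} = 1.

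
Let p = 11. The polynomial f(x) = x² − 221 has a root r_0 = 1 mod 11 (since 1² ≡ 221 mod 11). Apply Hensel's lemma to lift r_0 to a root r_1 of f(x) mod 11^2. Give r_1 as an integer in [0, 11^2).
r_1 = 111 (mod 121)

Hensel's recurrence: r_{i+1} = r_i − f(r_i)·(f′(r_i))^{-1} mod 11^{i+2}, with f′(x) = 2x. Iterate:
  r_0 = 1 (mod 11)
  r_1 = 111 (mod 121)
Final: r_1 = 111, and one checks f(r_1) ≡ 0 mod 11^2.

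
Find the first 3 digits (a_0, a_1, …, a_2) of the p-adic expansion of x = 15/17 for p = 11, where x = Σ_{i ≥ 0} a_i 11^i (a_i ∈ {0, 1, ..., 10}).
(a_0, …, a_2) = (8, 0, 9)

v_11(15/17) = 0 (numerator and denominator both coprime to 11), so x ∈ ℤ_11^×. Compute digits iteratively via a_i = x_i mod 11, x_{i+1} = (x_i − a_i)/11, with x_0 = x:
  x_0 = 15/17;  a_0 = 8;  x_1 = (x_0 − 8)/11 = -11/17
  x_1 = -11/17;  a_1 = 0;  x_2 = (x_1 − 0)/11 = -1/17
  x_2 = -1/17;  a_2 = 9;  x_3 = (x_2 − 9)/11 = -14/17
Digits: (8, 0, 9).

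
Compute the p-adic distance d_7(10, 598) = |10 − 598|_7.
d_7(10, 598) = 1/49

Step 1 — x − y = 10 − 598 = -588. Step 2 — v_7(-588) = 2 (factor: -588 = −(7^2 · 12); the sign does not affect v_p). Step 3 — |x − y|_7 = 7^{-2} = 1/49.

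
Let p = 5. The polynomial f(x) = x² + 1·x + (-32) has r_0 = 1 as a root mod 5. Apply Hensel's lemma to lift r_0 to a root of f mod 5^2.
r_1 = 11 (mod 25)

Hensel: r_{i+1} = r_i − f(r_i)·(f′(r_i))^{-1} mod 5^{i+2}, f′(x) = 2x + 1. Iterate:
  r_0 = 1 (mod 5)
  r_1 = 11 (mod 25)
Final: r = 11 satisfies f(r) ≡ 0 mod 5^2.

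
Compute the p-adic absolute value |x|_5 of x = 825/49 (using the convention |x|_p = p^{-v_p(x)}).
|825/49|_5 = 1/25

Step 1 — compute v_5(x) by factoring powers of 5 out of the numerator and denominator: v_5(825/49) = 2. Step 2 — apply |x|_p = p^{-v_p(x)} = 5^{-2} = 1/25.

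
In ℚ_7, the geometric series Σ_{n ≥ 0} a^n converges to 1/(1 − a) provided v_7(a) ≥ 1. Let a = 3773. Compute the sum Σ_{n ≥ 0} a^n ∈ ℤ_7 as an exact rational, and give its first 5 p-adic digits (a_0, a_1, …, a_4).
Σ a^n = 1/(1 − a) = -1/3772;  first 5 digits = (1, 0, 0, 4, 1)

v_7(a) = 3 ≥ 1, so the series converges in ℤ_7 to 1/(1 − a) = 1/(1 − 3773) = -1/3772. Expand this rational in ℤ_7: compute digits iteratively via d_i = x_i mod 7, x_{i+1} = (x_i − d_i)/7. The first 5 digits are (1, 0, 0, 4, 1).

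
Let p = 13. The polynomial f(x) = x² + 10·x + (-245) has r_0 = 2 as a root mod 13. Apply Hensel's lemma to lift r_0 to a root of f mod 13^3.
r_2 = 1237 (mod 2197)

Hensel: r_{i+1} = r_i − f(r_i)·(f′(r_i))^{-1} mod 13^{i+2}, f′(x) = 2x + 10. Iterate:
  r_0 = 2 (mod 13)
  r_1 = 54 (mod 169)
  r_2 = 1237 (mod 2197)
Final: r = 1237 satisfies f(r) ≡ 0 mod 13^3.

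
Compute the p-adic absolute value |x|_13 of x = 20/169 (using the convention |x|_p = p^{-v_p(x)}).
|20/169|_13 = 169

Step 1 — compute v_13(x) by factoring powers of 13 out of the numerator and denominator: v_13(20/169) = -2. Step 2 — apply |x|_p = p^{-v_p(x)} = 13^{2} = 169.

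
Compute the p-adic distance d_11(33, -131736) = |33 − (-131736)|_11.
d_11(33, -131736) = 1/14641

Step 1 — x − y = 33 − (-131736) = 131769. Step 2 — v_11(131769) = 4 (factor: 131769 = (11^4 · 9); the sign does not affect v_p). Step 3 — |x − y|_11 = 11^{-4} = 1/14641.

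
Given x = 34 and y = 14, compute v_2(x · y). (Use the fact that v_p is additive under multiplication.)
v_2(476) = 2

v_p(x) = 1 (factor: 34 = 2^1 · 17); v_p(y) = 1 (factor: 14 = 2^1 · 7). Additivity: v_p(xy) = v_p(x) + v_p(y) = 1 + 1 = 2. (Direct check: xy = 476 = 2^2 · (119).)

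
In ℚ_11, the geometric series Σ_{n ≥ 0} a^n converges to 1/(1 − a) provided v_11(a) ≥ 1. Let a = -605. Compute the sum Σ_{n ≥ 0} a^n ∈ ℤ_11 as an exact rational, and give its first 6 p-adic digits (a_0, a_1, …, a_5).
Σ a^n = 1/(1 − a) = 1/606;  first 6 digits = (1, 0, 6, 10, 2, 2)

v_11(a) = 2 ≥ 1, so the series converges in ℤ_11 to 1/(1 − a) = 1/(1 − (-605)) = 1/606. Expand this rational in ℤ_11: compute digits iteratively via d_i = x_i mod 11, x_{i+1} = (x_i − d_i)/11. The first 6 digits are (1, 0, 6, 10, 2, 2).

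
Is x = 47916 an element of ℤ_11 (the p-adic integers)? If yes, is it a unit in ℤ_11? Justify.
x ∈ ℤ_11 but not a unit; v_11(x) = 3 > 0

ℤ_11 = {x ∈ ℚ_11 : v_11(x) ≥ 0} and ℤ_11^× = {x ∈ ℤ_11 : v_11(x) = 0}. Here v_11(47916) = v_11(num) − v_11(den) = 3; compare against these criteria.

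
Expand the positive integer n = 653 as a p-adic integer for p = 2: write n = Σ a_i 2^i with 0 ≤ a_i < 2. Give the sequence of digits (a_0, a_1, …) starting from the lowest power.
(a_0, a_1, …) = (1, 0, 1, 1, 0, 0, 0, 1, 0, 1)

Repeated division by 2 gives the digits low-to-high: 653 = 1 + 1·2^2 + 1·2^3 + 1·2^7 + 1·2^9. Digit sequence: (1, 0, 1, 1, 0, 0, 0, 1, 0, 1).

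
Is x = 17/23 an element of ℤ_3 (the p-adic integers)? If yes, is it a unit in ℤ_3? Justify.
x ∈ ℤ_3^× (unit); v_3(x) = 0

ℤ_3 = {x ∈ ℚ_3 : v_3(x) ≥ 0} and ℤ_3^× = {x ∈ ℤ_3 : v_3(x) = 0}. Here v_3(17/23) = v_3(num) − v_3(den) = 0; compare against these criteria.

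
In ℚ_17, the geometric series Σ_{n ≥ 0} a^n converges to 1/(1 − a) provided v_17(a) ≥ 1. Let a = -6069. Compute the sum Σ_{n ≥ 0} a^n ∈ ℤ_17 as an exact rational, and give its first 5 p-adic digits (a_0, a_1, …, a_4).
Σ a^n = 1/(1 − a) = 1/6070;  first 5 digits = (1, 0, 13, 15, 15)

v_17(a) = 2 ≥ 1, so the series converges in ℤ_17 to 1/(1 − a) = 1/(1 − (-6069)) = 1/6070. Expand this rational in ℤ_17: compute digits iteratively via d_i = x_i mod 17, x_{i+1} = (x_i − d_i)/17. The first 5 digits are (1, 0, 13, 15, 15).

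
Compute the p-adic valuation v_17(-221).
v_17(-221) = 1

v_17(n) is the largest exponent k such that 17^k divides n. Factor out: -221 = -17^1 · 13. (Sign doesn't affect v_p.) So v_17(-221) = 1.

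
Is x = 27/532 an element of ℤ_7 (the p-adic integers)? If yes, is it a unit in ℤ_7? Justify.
x ∉ ℤ_7 (v_7(x) = -1 < 0)

ℤ_7 = {x ∈ ℚ_7 : v_7(x) ≥ 0} and ℤ_7^× = {x ∈ ℤ_7 : v_7(x) = 0}. Here v_7(27/532) = v_7(num) − v_7(den) = -1; compare against these criteria.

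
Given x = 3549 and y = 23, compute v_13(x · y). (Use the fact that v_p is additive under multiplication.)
v_13(81627) = 2

v_p(x) = 2 (factor: 3549 = 13^2 · 21); v_p(y) = 0 (factor: 23 = 13^0 · 23). Additivity: v_p(xy) = v_p(x) + v_p(y) = 2 + 0 = 2. (Direct check: xy = 81627 = 13^2 · (483).)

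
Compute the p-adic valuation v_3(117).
v_3(117) = 2

v_3(n) is the largest exponent k such that 3^k divides n. Factor out: 117 = 3^2 · 13. (Sign doesn't affect v_p.) So v_3(117) = 2.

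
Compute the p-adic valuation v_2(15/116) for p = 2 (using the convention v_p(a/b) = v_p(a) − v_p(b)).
v_2(15/116) = -2

Factor powers of 2 from the numerator and denominator of the reduced fraction: 15 = 2^0 · 15 and 116 = 2^2 · 29. Apply v_p(a/b) = v_p(a) − v_p(b): v_2(15/116) = 0 − 2 = -2.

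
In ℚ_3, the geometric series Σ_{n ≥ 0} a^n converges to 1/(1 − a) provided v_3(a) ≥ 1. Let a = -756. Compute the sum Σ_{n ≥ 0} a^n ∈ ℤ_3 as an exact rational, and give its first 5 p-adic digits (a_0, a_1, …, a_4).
Σ a^n = 1/(1 − a) = 1/757;  first 5 digits = (1, 0, 0, 2, 2)

v_3(a) = 3 ≥ 1, so the series converges in ℤ_3 to 1/(1 − a) = 1/(1 − (-756)) = 1/757. Expand this rational in ℤ_3: compute digits iteratively via d_i = x_i mod 3, x_{i+1} = (x_i − d_i)/3. The first 5 digits are (1, 0, 0, 2, 2).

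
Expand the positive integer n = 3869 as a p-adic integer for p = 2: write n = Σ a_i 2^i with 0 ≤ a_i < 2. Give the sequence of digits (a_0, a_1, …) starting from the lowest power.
(a_0, a_1, …) = (1, 0, 1, 1, 1, 0, 0, 0, 1, 1, 1, 1)

Repeated division by 2 gives the digits low-to-high: 3869 = 1 + 1·2^2 + 1·2^3 + 1·2^4 + 1·2^8 + 1·2^9 + 1·2^10 + 1·2^11. Digit sequence: (1, 0, 1, 1, 1, 0, 0, 0, 1, 1, 1, 1).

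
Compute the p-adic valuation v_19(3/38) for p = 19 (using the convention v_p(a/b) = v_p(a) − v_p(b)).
v_19(3/38) = -1

Factor powers of 19 from the numerator and denominator of the reduced fraction: 3 = 19^0 · 3 and 38 = 19^1 · 2. Apply v_p(a/b) = v_p(a) − v_p(b): v_19(3/38) = 0 − 1 = -1.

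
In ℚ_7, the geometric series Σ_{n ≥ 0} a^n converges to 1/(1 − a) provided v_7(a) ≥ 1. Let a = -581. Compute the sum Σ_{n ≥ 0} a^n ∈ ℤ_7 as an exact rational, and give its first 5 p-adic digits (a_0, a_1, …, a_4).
Σ a^n = 1/(1 − a) = 1/582;  first 5 digits = (1, 1, 3, 3, 0)

v_7(a) = 1 ≥ 1, so the series converges in ℤ_7 to 1/(1 − a) = 1/(1 − (-581)) = 1/582. Expand this rational in ℤ_7: compute digits iteratively via d_i = x_i mod 7, x_{i+1} = (x_i − d_i)/7. The first 5 digits are (1, 1, 3, 3, 0).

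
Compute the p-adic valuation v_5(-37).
v_5(-37) = 0

v_5(n) is the largest exponent k such that 5^k divides n. Factor out: -37 = -5^0 · 37. (Sign doesn't affect v_p.) So v_5(-37) = 0.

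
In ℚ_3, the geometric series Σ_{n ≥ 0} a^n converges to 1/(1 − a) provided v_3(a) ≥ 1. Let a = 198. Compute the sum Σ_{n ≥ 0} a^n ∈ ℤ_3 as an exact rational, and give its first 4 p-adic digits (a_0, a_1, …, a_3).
Σ a^n = 1/(1 − a) = -1/197;  first 4 digits = (1, 0, 1, 1)

v_3(a) = 2 ≥ 1, so the series converges in ℤ_3 to 1/(1 − a) = 1/(1 − 198) = -1/197. Expand this rational in ℤ_3: compute digits iteratively via d_i = x_i mod 3, x_{i+1} = (x_i − d_i)/3. The first 4 digits are (1, 0, 1, 1).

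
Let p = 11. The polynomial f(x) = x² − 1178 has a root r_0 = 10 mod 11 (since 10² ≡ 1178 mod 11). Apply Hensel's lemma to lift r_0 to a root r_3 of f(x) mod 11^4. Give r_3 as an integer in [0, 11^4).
r_3 = 3706 (mod 14641)

Hensel's recurrence: r_{i+1} = r_i − f(r_i)·(f′(r_i))^{-1} mod 11^{i+2}, with f′(x) = 2x. Iterate:
  r_0 = 10 (mod 11)
  r_1 = 76 (mod 121)
  r_2 = 1044 (mod 1331)
  r_3 = 3706 (mod 14641)
Final: r_3 = 3706, and one checks f(r_3) ≡ 0 mod 11^4.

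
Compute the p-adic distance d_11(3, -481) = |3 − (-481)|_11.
d_11(3, -481) = 1/121

Step 1 — x − y = 3 − (-481) = 484. Step 2 — v_11(484) = 2 (factor: 484 = (11^2 · 4); the sign does not affect v_p). Step 3 — |x − y|_11 = 11^{-2} = 1/121.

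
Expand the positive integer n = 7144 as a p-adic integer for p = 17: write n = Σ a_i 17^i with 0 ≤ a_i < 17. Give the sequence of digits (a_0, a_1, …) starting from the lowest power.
(a_0, a_1, …) = (4, 12, 7, 1)

Repeated division by 17 gives the digits low-to-high: 7144 = 4 + 12·17^1 + 7·17^2 + 1·17^3. Digit sequence: (4, 12, 7, 1).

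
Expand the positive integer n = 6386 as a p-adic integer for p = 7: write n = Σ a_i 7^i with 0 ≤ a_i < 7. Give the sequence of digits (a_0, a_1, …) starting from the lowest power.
(a_0, a_1, …) = (2, 2, 4, 4, 2)

Repeated division by 7 gives the digits low-to-high: 6386 = 2 + 2·7^1 + 4·7^2 + 4·7^3 + 2·7^4. Digit sequence: (2, 2, 4, 4, 2).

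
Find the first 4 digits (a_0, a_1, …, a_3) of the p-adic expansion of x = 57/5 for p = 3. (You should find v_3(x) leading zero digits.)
(a_0, …, a_3) = (0, 2, 0, 2)

v_3(57/5) = 1, so a_0 = ... = a_0 = 0. Factor out: x = 3^1 · u with u = 19/5 a unit in ℤ_3. Expand u iteratively via a_{v+i} = u_i mod 3, u_{i+1} = (u_i − a_{v+i})/3:
  u_0 = 19/5;  a_1 = 2;  u_1 = (u_0 − 2)/3 = 3/5
  u_1 = 3/5;  a_2 = 0;  u_2 = (u_1 − 0)/3 = 1/5
  u_2 = 1/5;  a_3 = 2;  u_3 = (u_2 − 2)/3 = -3/5
Digits: (0, 2, 0, 2).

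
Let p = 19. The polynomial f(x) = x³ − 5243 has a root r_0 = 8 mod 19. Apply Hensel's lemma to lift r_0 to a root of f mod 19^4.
r_3 = 61397 (mod 130321)

Hensel: r_{i+1} = r_i − f(r_i)/f′(r_i) mod 19^{i+2}, where f′(x) = 3x². Iterate:
  r_0 = 8 (mod 19)
  r_1 = 27 (mod 361)
  r_2 = 6525 (mod 6859)
  r_3 = 61397 (mod 130321)
Final: r = 61397 with f(r) ≡ 0 mod 19^4.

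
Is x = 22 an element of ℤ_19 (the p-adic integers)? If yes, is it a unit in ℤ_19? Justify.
x ∈ ℤ_19^× (unit); v_19(x) = 0

ℤ_19 = {x ∈ ℚ_19 : v_19(x) ≥ 0} and ℤ_19^× = {x ∈ ℤ_19 : v_19(x) = 0}. Here v_19(22) = v_19(num) − v_19(den) = 0; compare against these criteria.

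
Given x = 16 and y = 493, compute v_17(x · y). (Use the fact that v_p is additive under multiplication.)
v_17(7888) = 1

v_p(x) = 0 (factor: 16 = 17^0 · 16); v_p(y) = 1 (factor: 493 = 17^1 · 29). Additivity: v_p(xy) = v_p(x) + v_p(y) = 0 + 1 = 1. (Direct check: xy = 7888 = 17^1 · (464).)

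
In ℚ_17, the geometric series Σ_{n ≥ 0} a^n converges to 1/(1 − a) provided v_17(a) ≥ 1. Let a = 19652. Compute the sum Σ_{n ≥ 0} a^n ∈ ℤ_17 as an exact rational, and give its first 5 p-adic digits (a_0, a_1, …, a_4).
Σ a^n = 1/(1 − a) = -1/19651;  first 5 digits = (1, 0, 0, 4, 0)

v_17(a) = 3 ≥ 1, so the series converges in ℤ_17 to 1/(1 − a) = 1/(1 − 19652) = -1/19651. Expand this rational in ℤ_17: compute digits iteratively via d_i = x_i mod 17, x_{i+1} = (x_i − d_i)/17. The first 5 digits are (1, 0, 0, 4, 0).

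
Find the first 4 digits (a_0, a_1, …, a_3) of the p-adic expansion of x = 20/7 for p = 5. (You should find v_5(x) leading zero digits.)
(a_0, …, a_3) = (0, 2, 4, 2)

v_5(20/7) = 1, so a_0 = ... = a_0 = 0. Factor out: x = 5^1 · u with u = 4/7 a unit in ℤ_5. Expand u iteratively via a_{v+i} = u_i mod 5, u_{i+1} = (u_i − a_{v+i})/5:
  u_0 = 4/7;  a_1 = 2;  u_1 = (u_0 − 2)/5 = -2/7
  u_1 = -2/7;  a_2 = 4;  u_2 = (u_1 − 4)/5 = -6/7
  u_2 = -6/7;  a_3 = 2;  u_3 = (u_2 − 2)/5 = -4/7
Digits: (0, 2, 4, 2).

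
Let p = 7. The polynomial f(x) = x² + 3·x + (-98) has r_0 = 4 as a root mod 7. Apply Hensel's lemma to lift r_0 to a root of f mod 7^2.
r_1 = 46 (mod 49)

Hensel: r_{i+1} = r_i − f(r_i)·(f′(r_i))^{-1} mod 7^{i+2}, f′(x) = 2x + 3. Iterate:
  r_0 = 4 (mod 7)
  r_1 = 46 (mod 49)
Final: r = 46 satisfies f(r) ≡ 0 mod 7^2.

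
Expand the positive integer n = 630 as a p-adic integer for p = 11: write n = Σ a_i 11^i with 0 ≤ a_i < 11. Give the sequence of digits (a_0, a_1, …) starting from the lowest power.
(a_0, a_1, …) = (3, 2, 5)

Repeated division by 11 gives the digits low-to-high: 630 = 3 + 2·11^1 + 5·11^2. Digit sequence: (3, 2, 5).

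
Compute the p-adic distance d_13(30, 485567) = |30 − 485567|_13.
d_13(30, 485567) = 1/28561

Step 1 — x − y = 30 − 485567 = -485537. Step 2 — v_13(-485537) = 4 (factor: -485537 = −(13^4 · 17); the sign does not affect v_p). Step 3 — |x − y|_13 = 13^{-4} = 1/28561.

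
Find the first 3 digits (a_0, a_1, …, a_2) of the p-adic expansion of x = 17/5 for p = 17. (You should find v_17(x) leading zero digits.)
(a_0, …, a_2) = (0, 7, 3)

v_17(17/5) = 1, so a_0 = ... = a_0 = 0. Factor out: x = 17^1 · u with u = 1/5 a unit in ℤ_17. Expand u iteratively via a_{v+i} = u_i mod 17, u_{i+1} = (u_i − a_{v+i})/17:
  u_0 = 1/5;  a_1 = 7;  u_1 = (u_0 − 7)/17 = -2/5
  u_1 = -2/5;  a_2 = 3;  u_2 = (u_1 − 3)/17 = -1/5
Digits: (0, 7, 3).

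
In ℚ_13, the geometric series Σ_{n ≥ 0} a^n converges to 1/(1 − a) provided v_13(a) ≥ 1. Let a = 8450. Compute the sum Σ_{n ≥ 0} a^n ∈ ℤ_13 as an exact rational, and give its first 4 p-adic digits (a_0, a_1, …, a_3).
Σ a^n = 1/(1 − a) = -1/8449;  first 4 digits = (1, 0, 11, 3)

v_13(a) = 2 ≥ 1, so the series converges in ℤ_13 to 1/(1 − a) = 1/(1 − 8450) = -1/8449. Expand this rational in ℤ_13: compute digits iteratively via d_i = x_i mod 13, x_{i+1} = (x_i − d_i)/13. The first 4 digits are (1, 0, 11, 3).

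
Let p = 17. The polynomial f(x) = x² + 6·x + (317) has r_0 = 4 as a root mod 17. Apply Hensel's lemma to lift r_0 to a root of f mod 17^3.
r_2 = 3880 (mod 4913)

Hensel: r_{i+1} = r_i − f(r_i)·(f′(r_i))^{-1} mod 17^{i+2}, f′(x) = 2x + 6. Iterate:
  r_0 = 4 (mod 17)
  r_1 = 123 (mod 289)
  r_2 = 3880 (mod 4913)
Final: r = 3880 satisfies f(r) ≡ 0 mod 17^3.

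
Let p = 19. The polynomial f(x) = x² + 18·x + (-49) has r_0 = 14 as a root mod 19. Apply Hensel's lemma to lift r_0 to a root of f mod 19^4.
r_3 = 117605 (mod 130321)

Hensel: r_{i+1} = r_i − f(r_i)·(f′(r_i))^{-1} mod 19^{i+2}, f′(x) = 2x + 18. Iterate:
  r_0 = 14 (mod 19)
  r_1 = 280 (mod 361)
  r_2 = 1002 (mod 6859)
  r_3 = 117605 (mod 130321)
Final: r = 117605 satisfies f(r) ≡ 0 mod 19^4.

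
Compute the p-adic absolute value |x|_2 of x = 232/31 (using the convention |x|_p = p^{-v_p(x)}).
|232/31|_2 = 1/8

Step 1 — compute v_2(x) by factoring powers of 2 out of the numerator and denominator: v_2(232/31) = 3. Step 2 — apply |x|_p = p^{-v_p(x)} = 2^{-3} = 1/8.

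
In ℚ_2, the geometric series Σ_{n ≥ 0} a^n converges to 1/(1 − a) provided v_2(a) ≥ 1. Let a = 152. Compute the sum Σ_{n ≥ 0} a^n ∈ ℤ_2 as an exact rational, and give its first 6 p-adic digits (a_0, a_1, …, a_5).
Σ a^n = 1/(1 − a) = -1/151;  first 6 digits = (1, 0, 0, 1, 1, 0)

v_2(a) = 3 ≥ 1, so the series converges in ℤ_2 to 1/(1 − a) = 1/(1 − 152) = -1/151. Expand this rational in ℤ_2: compute digits iteratively via d_i = x_i mod 2, x_{i+1} = (x_i − d_i)/2. The first 6 digits are (1, 0, 0, 1, 1, 0).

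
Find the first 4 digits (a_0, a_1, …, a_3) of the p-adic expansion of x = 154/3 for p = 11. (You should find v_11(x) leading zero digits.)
(a_0, …, a_3) = (0, 1, 4, 7)

v_11(154/3) = 1, so a_0 = ... = a_0 = 0. Factor out: x = 11^1 · u with u = 14/3 a unit in ℤ_11. Expand u iteratively via a_{v+i} = u_i mod 11, u_{i+1} = (u_i − a_{v+i})/11:
  u_0 = 14/3;  a_1 = 1;  u_1 = (u_0 − 1)/11 = 1/3
  u_1 = 1/3;  a_2 = 4;  u_2 = (u_1 − 4)/11 = -1/3
  u_2 = -1/3;  a_3 = 7;  u_3 = (u_2 − 7)/11 = -2/3
Digits: (0, 1, 4, 7).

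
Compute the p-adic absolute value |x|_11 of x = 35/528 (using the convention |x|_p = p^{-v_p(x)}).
|35/528|_11 = 11

Step 1 — compute v_11(x) by factoring powers of 11 out of the numerator and denominator: v_11(35/528) = -1. Step 2 — apply |x|_p = p^{-v_p(x)} = 11^{1} = 11.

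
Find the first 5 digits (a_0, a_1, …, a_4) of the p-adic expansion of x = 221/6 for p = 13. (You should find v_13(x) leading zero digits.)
(a_0, …, a_4) = (0, 5, 2, 2, 2)

v_13(221/6) = 1, so a_0 = ... = a_0 = 0. Factor out: x = 13^1 · u with u = 17/6 a unit in ℤ_13. Expand u iteratively via a_{v+i} = u_i mod 13, u_{i+1} = (u_i − a_{v+i})/13:
  u_0 = 17/6;  a_1 = 5;  u_1 = (u_0 − 5)/13 = -1/6
  u_1 = -1/6;  a_2 = 2;  u_2 = (u_1 − 2)/13 = -1/6
  u_2 = -1/6;  a_3 = 2;  u_3 = (u_2 − 2)/13 = -1/6
  u_3 = -1/6;  a_4 = 2;  u_4 = (u_3 − 2)/13 = -1/6
Digits: (0, 5, 2, 2, 2).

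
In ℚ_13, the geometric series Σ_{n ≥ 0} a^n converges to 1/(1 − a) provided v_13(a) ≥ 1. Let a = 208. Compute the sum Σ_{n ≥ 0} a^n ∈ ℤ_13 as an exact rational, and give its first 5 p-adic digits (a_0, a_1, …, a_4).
Σ a^n = 1/(1 − a) = -1/207;  first 5 digits = (1, 3, 10, 7, 7)

v_13(a) = 1 ≥ 1, so the series converges in ℤ_13 to 1/(1 − a) = 1/(1 − 208) = -1/207. Expand this rational in ℤ_13: compute digits iteratively via d_i = x_i mod 13, x_{i+1} = (x_i − d_i)/13. The first 5 digits are (1, 3, 10, 7, 7).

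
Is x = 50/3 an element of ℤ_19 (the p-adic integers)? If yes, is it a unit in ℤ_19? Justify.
x ∈ ℤ_19^× (unit); v_19(x) = 0

ℤ_19 = {x ∈ ℚ_19 : v_19(x) ≥ 0} and ℤ_19^× = {x ∈ ℤ_19 : v_19(x) = 0}. Here v_19(50/3) = v_19(num) − v_19(den) = 0; compare against these criteria.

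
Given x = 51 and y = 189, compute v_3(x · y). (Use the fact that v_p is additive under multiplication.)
v_3(9639) = 4

v_p(x) = 1 (factor: 51 = 3^1 · 17); v_p(y) = 3 (factor: 189 = 3^3 · 7). Additivity: v_p(xy) = v_p(x) + v_p(y) = 1 + 3 = 4. (Direct check: xy = 9639 = 3^4 · (119).)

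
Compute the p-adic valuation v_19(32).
v_19(32) = 0

v_19(n) is the largest exponent k such that 19^k divides n. Factor out: 32 = 19^0 · 32. (Sign doesn't affect v_p.) So v_19(32) = 0.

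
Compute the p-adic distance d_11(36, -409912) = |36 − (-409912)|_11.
d_11(36, -409912) = 1/14641

Step 1 — x − y = 36 − (-409912) = 409948. Step 2 — v_11(409948) = 4 (factor: 409948 = (11^4 · 28); the sign does not affect v_p). Step 3 — |x − y|_11 = 11^{-4} = 1/14641.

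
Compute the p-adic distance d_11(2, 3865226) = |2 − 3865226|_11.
d_11(2, 3865226) = 1/161051

Step 1 — x − y = 2 − 3865226 = -3865224. Step 2 — v_11(-3865224) = 5 (factor: -3865224 = −(11^5 · 24); the sign does not affect v_p). Step 3 — |x − y|_11 = 11^{-5} = 1/161051.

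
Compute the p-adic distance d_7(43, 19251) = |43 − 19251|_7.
d_7(43, 19251) = 1/2401

Step 1 — x − y = 43 − 19251 = -19208. Step 2 — v_7(-19208) = 4 (factor: -19208 = −(7^4 · 8); the sign does not affect v_p). Step 3 — |x − y|_7 = 7^{-4} = 1/2401.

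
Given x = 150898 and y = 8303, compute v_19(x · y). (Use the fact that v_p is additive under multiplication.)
v_19(1252906094) = 5

v_p(x) = 3 (factor: 150898 = 19^3 · 22); v_p(y) = 2 (factor: 8303 = 19^2 · 23). Additivity: v_p(xy) = v_p(x) + v_p(y) = 3 + 2 = 5. (Direct check: xy = 1252906094 = 19^5 · (506).)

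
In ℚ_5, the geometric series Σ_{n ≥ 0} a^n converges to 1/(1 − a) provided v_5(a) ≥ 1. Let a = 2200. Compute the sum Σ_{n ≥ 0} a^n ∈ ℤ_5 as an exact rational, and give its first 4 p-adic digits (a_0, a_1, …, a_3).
Σ a^n = 1/(1 − a) = -1/2199;  first 4 digits = (1, 0, 3, 2)

v_5(a) = 2 ≥ 1, so the series converges in ℤ_5 to 1/(1 − a) = 1/(1 − 2200) = -1/2199. Expand this rational in ℤ_5: compute digits iteratively via d_i = x_i mod 5, x_{i+1} = (x_i − d_i)/5. The first 4 digits are (1, 0, 3, 2).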